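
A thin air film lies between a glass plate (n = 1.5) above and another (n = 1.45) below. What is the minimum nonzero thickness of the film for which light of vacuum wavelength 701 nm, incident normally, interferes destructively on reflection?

Top surface (1.5 → 1.0): reflection off a lower-index medium gives no phase shift.
At the lower boundary (n = 1.0 to n = 1.45) the reflected ray undergoes a half-wave phase shift.
The two reflections differ by half a wavelength.
With one net inversion, destructive interference in reflection requires 2 n t = m λ.
Minimum nonzero at m = 1: t = λ / (2 n) = 701 / (2 × 1.0) = 351 nm.

351 nm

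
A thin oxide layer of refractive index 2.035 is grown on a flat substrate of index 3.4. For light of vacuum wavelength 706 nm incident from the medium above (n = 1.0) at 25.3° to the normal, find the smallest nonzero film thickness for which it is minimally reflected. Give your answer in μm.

0.0887 μm

Top surface (1.0 → 2.035): reflection off a higher-index medium gives a half-wave phase shift.
At the lower boundary (n = 2.035 to n = 3.4) the reflected ray undergoes a half-wave phase shift.
Net: no relative phase inversion (both shifts match).
For weak reflection here: 2 n t cos θ_r = (m + ½) λ.
Snell's law: 1.0 sin 25.3° = 2.035 sin θ_r → sin θ_r = 0.210, cos θ_r = 0.978.
Minimum at m = 0: t = λ / (4 n cos θ_r) = 706 / (4 × 2.035 × 0.978) = 88.7 nm.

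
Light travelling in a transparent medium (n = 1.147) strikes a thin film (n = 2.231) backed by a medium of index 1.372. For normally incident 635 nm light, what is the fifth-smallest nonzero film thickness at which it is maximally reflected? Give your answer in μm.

Ray reflecting at the top interface goes from n = 1.147 toward n = 2.231: a half-wave phase shift.
Ray reflecting at the bottom interface goes from n = 2.231 toward n = 1.372: no phase shift.
The two reflections differ by half a wavelength.
With one net inversion, constructive interference in reflection requires 2 n t = (m + ½) λ.
The fifth-smallest nonzero thickness corresponds to m = 4: t = (m + ½) λ / (2 n) = 4.50 × 635 / (2 × 2.231) = 640 nm.

0.640 μm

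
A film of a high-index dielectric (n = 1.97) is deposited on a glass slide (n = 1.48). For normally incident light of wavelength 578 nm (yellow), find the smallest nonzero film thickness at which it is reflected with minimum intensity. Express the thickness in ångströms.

Ray reflecting at the top interface goes from n = 1.0 toward n = 1.97: a half-wave phase shift.
Ray reflecting at the bottom interface goes from n = 1.97 toward n = 1.48: no phase shift.
The two reflections differ by half a wavelength.
With one net inversion, destructive interference in reflection requires 2 n t = m λ.
Minimum nonzero at m = 1: t = λ / (2 n) = 578 / (2 × 1.97) = 147 nm.

1467 Å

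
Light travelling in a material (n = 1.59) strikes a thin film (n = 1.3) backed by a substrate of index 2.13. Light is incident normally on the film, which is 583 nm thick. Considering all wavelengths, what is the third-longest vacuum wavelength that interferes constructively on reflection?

At the upper boundary (n = 1.59 to n = 1.3) the reflected ray undergoes no phase shift.
Bottom surface (1.3 → 2.13): reflection off a higher-index medium gives a half-wave phase shift.
Exactly one π shift → a net half-wave offset.
For bright reflection here: 2 n t = (m + ½) λ.
λ = 2 n t / (m + ½). The third-longest wavelength is m = 2: λ = 2 × 1.3 × 583 / 2.50 = 606 nm.

606 nm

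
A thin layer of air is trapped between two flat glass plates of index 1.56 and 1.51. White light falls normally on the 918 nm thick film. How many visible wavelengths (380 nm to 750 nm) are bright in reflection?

3

Top surface (1.56 → 1.0): reflection off a lower-index medium gives no phase shift.
At the lower boundary (n = 1.0 to n = 1.51) the reflected ray undergoes a half-wave phase shift.
Exactly one π shift → a net half-wave offset.
For strong reflection here: 2 n t = (m + ½) λ.
λ = 2 n t / (m + ½) = 1836 / (m + ½) nm.
m=1: 1224 nm (IR); m=2: 734 nm (visible); m=3: 525 nm (visible); m=4: 408 nm (visible); m=5: 334 nm (UV).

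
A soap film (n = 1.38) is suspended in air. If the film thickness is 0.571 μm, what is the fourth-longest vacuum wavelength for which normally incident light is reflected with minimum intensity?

Ray reflecting at the top interface goes from n = 1.0 toward n = 1.38: a half-wave phase shift.
At the lower boundary (n = 1.38 to n = 1.0) the reflected ray undergoes no phase shift.
Exactly one π shift → a net half-wave offset.
So the condition for destructive reflection is 2 n t = m λ.
λ = 2 n t / m. The fourth-longest wavelength is m = 4: λ = 2 × 1.38 × 571 / 4.00 = 394 nm.

394 nm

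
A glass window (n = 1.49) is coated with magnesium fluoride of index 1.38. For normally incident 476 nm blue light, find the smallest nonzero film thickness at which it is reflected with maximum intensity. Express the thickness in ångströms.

Top surface (1.0 → 1.38): reflection off a higher-index medium gives a half-wave phase shift.
At the lower boundary (n = 1.38 to n = 1.49) the reflected ray undergoes a half-wave phase shift.
Zero or two π shifts → no net half-wave offset.
So the condition for constructive reflection is 2 n t = m λ.
Minimum nonzero at m = 1: t = λ / (2 n) = 476 / (2 × 1.38) = 172 nm.

1725 Å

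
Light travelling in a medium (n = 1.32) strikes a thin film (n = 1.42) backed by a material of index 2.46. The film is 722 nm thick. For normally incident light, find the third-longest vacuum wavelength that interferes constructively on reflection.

Top surface (1.32 → 1.42): reflection off a higher-index medium gives a half-wave phase shift.
At the lower boundary (n = 1.42 to n = 2.46) the reflected ray undergoes a half-wave phase shift.
The two reflections carry the same phase change, so no net offset.
So the condition for constructive reflection is 2 n t = m λ.
λ = 2 n t / m. The third-longest wavelength is m = 3: λ = 2 × 1.42 × 722 / 3.00 = 683 nm.

683 nm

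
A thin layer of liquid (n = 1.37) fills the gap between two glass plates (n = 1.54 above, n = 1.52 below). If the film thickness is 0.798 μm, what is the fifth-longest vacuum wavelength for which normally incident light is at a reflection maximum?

At the upper boundary (n = 1.54 to n = 1.37) the reflected ray undergoes no phase shift.
Ray reflecting at the bottom interface goes from n = 1.37 toward n = 1.52: a half-wave phase shift.
Net: one phase inversion between the two reflected rays.
For maximum reflection here: 2 n t = (m + ½) λ.
λ = 2 n t / (m + ½). The fifth-longest wavelength is m = 4: λ = 2 × 1.37 × 798 / 4.50 = 486 nm.

486 nm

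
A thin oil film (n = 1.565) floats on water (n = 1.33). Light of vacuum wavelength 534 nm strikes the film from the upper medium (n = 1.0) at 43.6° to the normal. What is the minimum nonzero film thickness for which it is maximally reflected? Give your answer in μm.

At the upper boundary (n = 1.0 to n = 1.565) the reflected ray undergoes a half-wave phase shift.
Bottom surface (1.565 → 1.33): reflection off a lower-index medium gives no phase shift.
The two reflections differ by half a wavelength.
For maximum reflection here: 2 n t cos θ_r = (m + ½) λ.
Snell's law: 1.0 sin 43.6° = 1.565 sin θ_r → sin θ_r = 0.441, cos θ_r = 0.898.
Minimum at m = 0: t = λ / (4 n cos θ_r) = 534 / (4 × 1.565 × 0.898) = 95.0 nm.

0.0950 μm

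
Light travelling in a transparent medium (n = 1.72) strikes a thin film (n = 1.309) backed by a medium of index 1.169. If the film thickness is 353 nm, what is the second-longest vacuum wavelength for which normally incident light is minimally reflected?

Top surface (1.72 → 1.309): reflection off a lower-index medium gives no phase shift.
At the lower boundary (n = 1.309 to n = 1.169) the reflected ray undergoes no phase shift.
Zero or two π shifts → no net half-wave offset.
With no net inversion, destructive interference in reflection requires 2 n t = (m + ½) λ.
λ = 2 n t / (m + ½). The second-longest wavelength is m = 1: λ = 2 × 1.309 × 353 / 1.50 = 616 nm.

616 nm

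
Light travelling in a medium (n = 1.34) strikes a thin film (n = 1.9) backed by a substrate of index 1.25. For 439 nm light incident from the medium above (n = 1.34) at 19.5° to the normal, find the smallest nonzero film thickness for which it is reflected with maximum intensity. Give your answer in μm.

0.0594 μm

At the upper boundary (n = 1.34 to n = 1.9) the reflected ray undergoes a half-wave phase shift.
Ray reflecting at the bottom interface goes from n = 1.9 toward n = 1.25: no phase shift.
Exactly one π shift → a net half-wave offset.
With one net inversion, constructive interference in reflection requires 2 n t cos θ_r = (m + ½) λ.
Snell's law: 1.34 sin 19.5° = 1.9 sin θ_r → sin θ_r = 0.235, cos θ_r = 0.972.
Minimum at m = 0: t = λ / (4 n cos θ_r) = 439 / (4 × 1.9 × 0.972) = 59.4 nm.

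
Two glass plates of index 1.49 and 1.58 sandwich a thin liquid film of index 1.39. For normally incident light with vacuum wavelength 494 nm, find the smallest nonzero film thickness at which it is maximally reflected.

Ray reflecting at the top interface goes from n = 1.49 toward n = 1.39: no phase shift.
Ray reflecting at the bottom interface goes from n = 1.39 toward n = 1.58: a half-wave phase shift.
Net: one phase inversion between the two reflected rays.
For strong reflection here: 2 n t = (m + ½) λ.
Minimum at m = 0: t = λ / (4 n) = 494 / (4 × 1.39) = 88.8 nm.

88.8 nm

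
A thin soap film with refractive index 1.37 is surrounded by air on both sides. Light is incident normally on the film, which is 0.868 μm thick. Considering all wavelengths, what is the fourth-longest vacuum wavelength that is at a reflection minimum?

595 nm

Ray reflecting at the top interface goes from n = 1.0 toward n = 1.37: a half-wave phase shift.
Ray reflecting at the bottom interface goes from n = 1.37 toward n = 1.0: no phase shift.
Exactly one π shift → a net half-wave offset.
For dark reflection here: 2 n t = m λ.
λ = 2 n t / m. The fourth-longest wavelength is m = 4: λ = 2 × 1.37 × 868 / 4.00 = 595 nm.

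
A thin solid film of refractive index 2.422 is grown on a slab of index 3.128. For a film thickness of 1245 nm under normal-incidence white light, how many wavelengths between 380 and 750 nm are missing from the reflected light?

8

Top surface (1.0 → 2.422): reflection off a higher-index medium gives a half-wave phase shift.
At the lower boundary (n = 2.422 to n = 3.128) the reflected ray undergoes a half-wave phase shift.
The two reflections carry the same phase change, so no net offset.
For dark reflection here: 2 n t = (m + ½) λ.
λ = 2 n t / (m + ½) = 6031 / (m + ½) nm.
m=7: 804 nm (IR); m=8: 710 nm (visible); m=9: 635 nm (visible); m=10: 574 nm (visible); m=11: 524 nm (visible); m=12: 482 nm (visible); m=13: 447 nm (visible); m=14: 416 nm (visible); m=15: 389 nm (visible); m=16: 366 nm (UV).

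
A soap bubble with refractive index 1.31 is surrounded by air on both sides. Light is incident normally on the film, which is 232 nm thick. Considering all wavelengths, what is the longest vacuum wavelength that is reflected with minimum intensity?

608 nm

At the upper boundary (n = 1.0 to n = 1.31) the reflected ray undergoes a half-wave phase shift.
Ray reflecting at the bottom interface goes from n = 1.31 toward n = 1.0: no phase shift.
The two reflections differ by half a wavelength.
With one net inversion, destructive interference in reflection requires 2 n t = m λ.
λ = 2 n t / m. The longest wavelength is m = 1: λ = 2 × 1.31 × 232 / 1.00 = 608 nm.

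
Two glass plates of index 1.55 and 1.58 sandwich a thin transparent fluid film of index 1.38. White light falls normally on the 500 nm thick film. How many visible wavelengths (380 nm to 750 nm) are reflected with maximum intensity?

2

At the upper boundary (n = 1.55 to n = 1.38) the reflected ray undergoes no phase shift.
At the lower boundary (n = 1.38 to n = 1.58) the reflected ray undergoes a half-wave phase shift.
The two reflections differ by half a wavelength.
With one net inversion, constructive interference in reflection requires 2 n t = (m + ½) λ.
λ = 2 n t / (m + ½) = 1380 / (m + ½) nm.
m=1: 920 nm (IR); m=2: 552 nm (visible); m=3: 394 nm (visible); m=4: 307 nm (UV).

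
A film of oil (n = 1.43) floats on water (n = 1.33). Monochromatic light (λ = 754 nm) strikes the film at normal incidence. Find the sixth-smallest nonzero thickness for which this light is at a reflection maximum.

1450 nm

Top surface (1.0 → 1.43): reflection off a higher-index medium gives a half-wave phase shift.
Bottom surface (1.43 → 1.33): reflection off a lower-index medium gives no phase shift.
Net: one phase inversion between the two reflected rays.
So the condition for constructive reflection is 2 n t = (m + ½) λ.
The sixth-smallest nonzero thickness corresponds to m = 5: t = (m + ½) λ / (2 n) = 5.50 × 754 / (2 × 1.43) = 1450 nm.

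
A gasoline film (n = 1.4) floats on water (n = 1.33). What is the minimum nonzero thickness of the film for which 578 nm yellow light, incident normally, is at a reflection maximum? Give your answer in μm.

Top surface (1.0 → 1.4): reflection off a higher-index medium gives a half-wave phase shift.
Ray reflecting at the bottom interface goes from n = 1.4 toward n = 1.33: no phase shift.
The two reflections differ by half a wavelength.
With one net inversion, constructive interference in reflection requires 2 n t = (m + ½) λ.
Minimum at m = 0: t = λ / (4 n) = 578 / (4 × 1.4) = 103 nm.

0.103 μm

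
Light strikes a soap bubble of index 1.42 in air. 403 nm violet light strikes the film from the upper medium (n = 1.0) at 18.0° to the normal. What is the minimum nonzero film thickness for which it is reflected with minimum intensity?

145 nm

Top surface (1.0 → 1.42): reflection off a higher-index medium gives a half-wave phase shift.
Ray reflecting at the bottom interface goes from n = 1.42 toward n = 1.0: no phase shift.
Net: one phase inversion between the two reflected rays.
So the condition for destructive reflection is 2 n t cos θ_r = m λ.
Snell's law: 1.0 sin 18.0° = 1.42 sin θ_r → sin θ_r = 0.218, cos θ_r = 0.976.
Minimum nonzero at m = 1: t = λ / (2 n cos θ_r) = 403 / (2 × 1.42 × 0.976) = 145 nm.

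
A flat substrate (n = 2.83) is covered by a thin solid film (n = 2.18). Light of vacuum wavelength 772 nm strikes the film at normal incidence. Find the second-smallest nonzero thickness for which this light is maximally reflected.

354 nm

Top surface (1.0 → 2.18): reflection off a higher-index medium gives a half-wave phase shift.
At the lower boundary (n = 2.18 to n = 2.83) the reflected ray undergoes a half-wave phase shift.
The two reflections carry the same phase change, so no net offset.
So the condition for constructive reflection is 2 n t = m λ.
The second-smallest nonzero thickness corresponds to m = 2: t = m λ / (2 n) = 2.00 × 772 / (2 × 2.18) = 354 nm.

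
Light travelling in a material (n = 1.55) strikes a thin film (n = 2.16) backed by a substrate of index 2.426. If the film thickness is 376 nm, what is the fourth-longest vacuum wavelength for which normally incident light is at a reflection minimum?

464 nm

At the upper boundary (n = 1.55 to n = 2.16) the reflected ray undergoes a half-wave phase shift.
Ray reflecting at the bottom interface goes from n = 2.16 toward n = 2.426: a half-wave phase shift.
The two reflections carry the same phase change, so no net offset.
For weak reflection here: 2 n t = (m + ½) λ.
λ = 2 n t / (m + ½). The fourth-longest wavelength is m = 3: λ = 2 × 2.16 × 376 / 3.50 = 464 nm.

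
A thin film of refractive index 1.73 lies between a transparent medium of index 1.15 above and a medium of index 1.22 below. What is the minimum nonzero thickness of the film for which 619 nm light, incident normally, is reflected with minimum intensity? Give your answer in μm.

0.179 μm

Ray reflecting at the top interface goes from n = 1.15 toward n = 1.73: a half-wave phase shift.
Ray reflecting at the bottom interface goes from n = 1.73 toward n = 1.22: no phase shift.
Exactly one π shift → a net half-wave offset.
So the condition for destructive reflection is 2 n t = m λ.
Minimum nonzero at m = 1: t = λ / (2 n) = 619 / (2 × 1.73) = 179 nm.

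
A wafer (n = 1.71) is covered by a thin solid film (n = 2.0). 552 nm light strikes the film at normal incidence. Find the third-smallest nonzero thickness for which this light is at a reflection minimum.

At the upper boundary (n = 1.0 to n = 2.0) the reflected ray undergoes a half-wave phase shift.
Bottom surface (2.0 → 1.71): reflection off a lower-index medium gives no phase shift.
Net: one phase inversion between the two reflected rays.
So the condition for destructive reflection is 2 n t = m λ.
The third-smallest nonzero thickness corresponds to m = 3: t = m λ / (2 n) = 3.00 × 552 / (2 × 2.0) = 414 nm.

414 nm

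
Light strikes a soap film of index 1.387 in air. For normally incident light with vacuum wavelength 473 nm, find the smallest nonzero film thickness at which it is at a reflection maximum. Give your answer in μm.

0.0853 μm

Top surface (1.0 → 1.387): reflection off a higher-index medium gives a half-wave phase shift.
At the lower boundary (n = 1.387 to n = 1.0) the reflected ray undergoes no phase shift.
Exactly one π shift → a net half-wave offset.
So the condition for constructive reflection is 2 n t = (m + ½) λ.
Minimum at m = 0: t = λ / (4 n) = 473 / (4 × 1.387) = 85.3 nm.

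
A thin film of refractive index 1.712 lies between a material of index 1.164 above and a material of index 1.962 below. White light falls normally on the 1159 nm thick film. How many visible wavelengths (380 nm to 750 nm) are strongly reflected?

5

Ray reflecting at the top interface goes from n = 1.164 toward n = 1.712: a half-wave phase shift.
At the lower boundary (n = 1.712 to n = 1.962) the reflected ray undergoes a half-wave phase shift.
Zero or two π shifts → no net half-wave offset.
For bright reflection here: 2 n t = m λ.
λ = 2 n t / m = 3968 / m nm.
m=5: 794 nm (IR); m=6: 661 nm (visible); m=7: 567 nm (visible); m=8: 496 nm (visible); m=9: 441 nm (visible); m=10: 397 nm (visible); m=11: 361 nm (UV).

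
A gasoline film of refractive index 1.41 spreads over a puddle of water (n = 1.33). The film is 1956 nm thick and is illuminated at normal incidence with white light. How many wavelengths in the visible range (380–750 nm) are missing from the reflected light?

Ray reflecting at the top interface goes from n = 1.0 toward n = 1.41: a half-wave phase shift.
Bottom surface (1.41 → 1.33): reflection off a lower-index medium gives no phase shift.
Net: one phase inversion between the two reflected rays.
With one net inversion, destructive interference in reflection requires 2 n t = m λ.
λ = 2 n t / m = 5516 / m nm.
m=7: 788 nm (IR); m=8: 689 nm (visible); m=9: 613 nm (visible); m=10: 552 nm (visible); m=11: 501 nm (visible); m=12: 460 nm (visible); m=13: 424 nm (visible); m=14: 394 nm (visible); m=15: 368 nm (UV).

7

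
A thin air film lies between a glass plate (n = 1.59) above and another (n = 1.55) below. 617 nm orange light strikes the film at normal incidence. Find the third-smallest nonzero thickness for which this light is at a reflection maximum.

771 nm

Ray reflecting at the top interface goes from n = 1.59 toward n = 1.0: no phase shift.
Ray reflecting at the bottom interface goes from n = 1.0 toward n = 1.55: a half-wave phase shift.
The two reflections differ by half a wavelength.
So the condition for constructive reflection is 2 n t = (m + ½) λ.
The third-smallest nonzero thickness corresponds to m = 2: t = (m + ½) λ / (2 n) = 2.50 × 617 / (2 × 1.0) = 771 nm.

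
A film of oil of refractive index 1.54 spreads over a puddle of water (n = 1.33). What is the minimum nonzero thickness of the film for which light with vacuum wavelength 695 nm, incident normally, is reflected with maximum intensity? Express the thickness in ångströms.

1128 Å

At the upper boundary (n = 1.0 to n = 1.54) the reflected ray undergoes a half-wave phase shift.
Bottom surface (1.54 → 1.33): reflection off a lower-index medium gives no phase shift.
Exactly one π shift → a net half-wave offset.
For maximum reflection here: 2 n t = (m + ½) λ.
Minimum at m = 0: t = λ / (4 n) = 695 / (4 × 1.54) = 113 nm.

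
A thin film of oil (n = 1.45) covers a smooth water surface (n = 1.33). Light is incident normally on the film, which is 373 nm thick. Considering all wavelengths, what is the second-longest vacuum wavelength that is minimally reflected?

541 nm

Ray reflecting at the top interface goes from n = 1.0 toward n = 1.45: a half-wave phase shift.
Ray reflecting at the bottom interface goes from n = 1.45 toward n = 1.33: no phase shift.
Exactly one π shift → a net half-wave offset.
With one net inversion, destructive interference in reflection requires 2 n t = m λ.
λ = 2 n t / m. The second-longest wavelength is m = 2: λ = 2 × 1.45 × 373 / 2.00 = 541 nm.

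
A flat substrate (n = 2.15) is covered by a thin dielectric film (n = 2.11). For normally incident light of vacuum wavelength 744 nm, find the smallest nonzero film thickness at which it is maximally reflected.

Top surface (1.0 → 2.11): reflection off a higher-index medium gives a half-wave phase shift.
At the lower boundary (n = 2.11 to n = 2.15) the reflected ray undergoes a half-wave phase shift.
The two reflections carry the same phase change, so no net offset.
For bright reflection here: 2 n t = m λ.
Minimum nonzero at m = 1: t = λ / (2 n) = 744 / (2 × 2.11) = 176 nm.

176 nm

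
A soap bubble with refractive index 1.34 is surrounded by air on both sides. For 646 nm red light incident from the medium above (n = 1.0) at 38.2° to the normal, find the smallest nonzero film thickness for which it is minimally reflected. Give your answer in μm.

Ray reflecting at the top interface goes from n = 1.0 toward n = 1.34: a half-wave phase shift.
At the lower boundary (n = 1.34 to n = 1.0) the reflected ray undergoes no phase shift.
Net: one phase inversion between the two reflected rays.
With one net inversion, destructive interference in reflection requires 2 n t cos θ_r = m λ.
Snell's law: 1.0 sin 38.2° = 1.34 sin θ_r → sin θ_r = 0.461, cos θ_r = 0.887.
Minimum nonzero at m = 1: t = λ / (2 n cos θ_r) = 646 / (2 × 1.34 × 0.887) = 272 nm.

0.272 μm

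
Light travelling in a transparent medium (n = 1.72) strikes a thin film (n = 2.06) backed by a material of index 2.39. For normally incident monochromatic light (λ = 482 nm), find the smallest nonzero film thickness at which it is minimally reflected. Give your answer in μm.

0.0585 μm

At the upper boundary (n = 1.72 to n = 2.06) the reflected ray undergoes a half-wave phase shift.
At the lower boundary (n = 2.06 to n = 2.39) the reflected ray undergoes a half-wave phase shift.
The two reflections carry the same phase change, so no net offset.
With no net inversion, destructive interference in reflection requires 2 n t = (m + ½) λ.
Minimum at m = 0: t = λ / (4 n) = 482 / (4 × 2.06) = 58.5 nm.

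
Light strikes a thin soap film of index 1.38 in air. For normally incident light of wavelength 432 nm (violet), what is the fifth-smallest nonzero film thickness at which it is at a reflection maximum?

704 nm

Top surface (1.0 → 1.38): reflection off a higher-index medium gives a half-wave phase shift.
At the lower boundary (n = 1.38 to n = 1.0) the reflected ray undergoes no phase shift.
The two reflections differ by half a wavelength.
For strong reflection here: 2 n t = (m + ½) λ.
The fifth-smallest nonzero thickness corresponds to m = 4: t = (m + ½) λ / (2 n) = 4.50 × 432 / (2 × 1.38) = 704 nm.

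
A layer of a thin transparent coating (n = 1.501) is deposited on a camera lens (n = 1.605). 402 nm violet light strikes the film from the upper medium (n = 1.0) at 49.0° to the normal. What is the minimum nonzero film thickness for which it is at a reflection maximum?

At the upper boundary (n = 1.0 to n = 1.501) the reflected ray undergoes a half-wave phase shift.
Ray reflecting at the bottom interface goes from n = 1.501 toward n = 1.605: a half-wave phase shift.
The two reflections carry the same phase change, so no net offset.
So the condition for constructive reflection is 2 n t cos θ_r = m λ.
Snell's law: 1.0 sin 49.0° = 1.501 sin θ_r → sin θ_r = 0.503, cos θ_r = 0.864.
Minimum nonzero at m = 1: t = λ / (2 n cos θ_r) = 402 / (2 × 1.501 × 0.864) = 155 nm.

155 nm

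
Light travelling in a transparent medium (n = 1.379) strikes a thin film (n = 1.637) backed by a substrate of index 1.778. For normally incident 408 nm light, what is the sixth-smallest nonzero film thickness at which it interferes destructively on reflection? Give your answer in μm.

0.685 μm

Ray reflecting at the top interface goes from n = 1.379 toward n = 1.637: a half-wave phase shift.
Bottom surface (1.637 → 1.778): reflection off a higher-index medium gives a half-wave phase shift.
Net: no relative phase inversion (both shifts match).
So the condition for destructive reflection is 2 n t = (m + ½) λ.
The sixth-smallest nonzero thickness corresponds to m = 5: t = (m + ½) λ / (2 n) = 5.50 × 408 / (2 × 1.637) = 685 nm.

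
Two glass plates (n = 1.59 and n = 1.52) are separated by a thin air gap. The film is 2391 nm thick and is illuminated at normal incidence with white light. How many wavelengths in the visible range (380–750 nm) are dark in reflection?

Top surface (1.59 → 1.0): reflection off a lower-index medium gives no phase shift.
At the lower boundary (n = 1.0 to n = 1.52) the reflected ray undergoes a half-wave phase shift.
Net: one phase inversion between the two reflected rays.
So the condition for destructive reflection is 2 n t = m λ.
λ = 2 n t / m = 4782 / m nm.
m=6: 797 nm (IR); m=7: 683 nm (visible); m=8: 598 nm (visible); m=9: 531 nm (visible); m=10: 478 nm (visible); m=11: 435 nm (visible); m=12: 399 nm (visible); m=13: 368 nm (UV).

6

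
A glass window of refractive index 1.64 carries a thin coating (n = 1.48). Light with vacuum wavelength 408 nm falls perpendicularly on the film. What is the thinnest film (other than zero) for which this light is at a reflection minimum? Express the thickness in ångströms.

689 Å

Top surface (1.0 → 1.48): reflection off a higher-index medium gives a half-wave phase shift.
Bottom surface (1.48 → 1.64): reflection off a higher-index medium gives a half-wave phase shift.
Zero or two π shifts → no net half-wave offset.
With no net inversion, destructive interference in reflection requires 2 n t = (m + ½) λ.
Minimum at m = 0: t = λ / (4 n) = 408 / (4 × 1.48) = 68.9 nm.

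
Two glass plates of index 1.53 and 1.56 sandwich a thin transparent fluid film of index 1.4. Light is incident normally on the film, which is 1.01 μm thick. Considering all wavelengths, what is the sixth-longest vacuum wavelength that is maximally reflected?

514 nm

At the upper boundary (n = 1.53 to n = 1.4) the reflected ray undergoes no phase shift.
Bottom surface (1.4 → 1.56): reflection off a higher-index medium gives a half-wave phase shift.
The two reflections differ by half a wavelength.
So the condition for constructive reflection is 2 n t = (m + ½) λ.
λ = 2 n t / (m + ½). The sixth-longest wavelength is m = 5: λ = 2 × 1.4 × 1010 / 5.50 = 514 nm.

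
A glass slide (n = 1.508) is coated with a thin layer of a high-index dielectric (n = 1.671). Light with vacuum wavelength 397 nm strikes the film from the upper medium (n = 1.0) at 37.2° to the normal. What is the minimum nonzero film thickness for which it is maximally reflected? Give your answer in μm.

Top surface (1.0 → 1.671): reflection off a higher-index medium gives a half-wave phase shift.
Bottom surface (1.671 → 1.508): reflection off a lower-index medium gives no phase shift.
The two reflections differ by half a wavelength.
With one net inversion, constructive interference in reflection requires 2 n t cos θ_r = (m + ½) λ.
Snell's law: 1.0 sin 37.2° = 1.671 sin θ_r → sin θ_r = 0.362, cos θ_r = 0.932.
Minimum at m = 0: t = λ / (4 n cos θ_r) = 397 / (4 × 1.671 × 0.932) = 63.7 nm.

0.0637 μm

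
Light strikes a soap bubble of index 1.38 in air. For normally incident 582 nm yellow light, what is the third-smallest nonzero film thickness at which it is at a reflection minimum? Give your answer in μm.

0.633 μm

Top surface (1.0 → 1.38): reflection off a higher-index medium gives a half-wave phase shift.
At the lower boundary (n = 1.38 to n = 1.0) the reflected ray undergoes no phase shift.
The two reflections differ by half a wavelength.
With one net inversion, destructive interference in reflection requires 2 n t = m λ.
The third-smallest nonzero thickness corresponds to m = 3: t = m λ / (2 n) = 3.00 × 582 / (2 × 1.38) = 633 nm.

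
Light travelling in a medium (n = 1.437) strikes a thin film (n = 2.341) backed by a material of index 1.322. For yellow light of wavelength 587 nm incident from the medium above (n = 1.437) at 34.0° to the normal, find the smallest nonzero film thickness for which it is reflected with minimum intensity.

Ray reflecting at the top interface goes from n = 1.437 toward n = 2.341: a half-wave phase shift.
Ray reflecting at the bottom interface goes from n = 2.341 toward n = 1.322: no phase shift.
The two reflections differ by half a wavelength.
With one net inversion, destructive interference in reflection requires 2 n t cos θ_r = m λ.
Snell's law: 1.437 sin 34.0° = 2.341 sin θ_r → sin θ_r = 0.343, cos θ_r = 0.939.
Minimum nonzero at m = 1: t = λ / (2 n cos θ_r) = 587 / (2 × 2.341 × 0.939) = 133 nm.

133 nm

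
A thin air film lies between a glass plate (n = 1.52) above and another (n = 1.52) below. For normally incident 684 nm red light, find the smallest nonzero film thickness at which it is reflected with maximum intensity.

Top surface (1.52 → 1.0): reflection off a lower-index medium gives no phase shift.
Ray reflecting at the bottom interface goes from n = 1.0 toward n = 1.52: a half-wave phase shift.
Net: one phase inversion between the two reflected rays.
For strong reflection here: 2 n t = (m + ½) λ.
Minimum at m = 0: t = λ / (4 n) = 684 / (4 × 1.0) = 171 nm.

171 nm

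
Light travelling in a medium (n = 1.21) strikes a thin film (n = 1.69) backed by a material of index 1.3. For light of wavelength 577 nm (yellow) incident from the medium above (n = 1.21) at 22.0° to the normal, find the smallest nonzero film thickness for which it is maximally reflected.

88.6 nm

Ray reflecting at the top interface goes from n = 1.21 toward n = 1.69: a half-wave phase shift.
Ray reflecting at the bottom interface goes from n = 1.69 toward n = 1.3: no phase shift.
Net: one phase inversion between the two reflected rays.
With one net inversion, constructive interference in reflection requires 2 n t cos θ_r = (m + ½) λ.
Snell's law: 1.21 sin 22.0° = 1.69 sin θ_r → sin θ_r = 0.268, cos θ_r = 0.963.
Minimum at m = 0: t = λ / (4 n cos θ_r) = 577 / (4 × 1.69 × 0.963) = 88.6 nm.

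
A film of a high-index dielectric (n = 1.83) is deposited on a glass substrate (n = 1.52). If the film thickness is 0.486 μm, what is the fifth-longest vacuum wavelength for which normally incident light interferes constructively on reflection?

395 nm

Ray reflecting at the top interface goes from n = 1.0 toward n = 1.83: a half-wave phase shift.
Bottom surface (1.83 → 1.52): reflection off a lower-index medium gives no phase shift.
Exactly one π shift → a net half-wave offset.
For maximum reflection here: 2 n t = (m + ½) λ.
λ = 2 n t / (m + ½). The fifth-longest wavelength is m = 4: λ = 2 × 1.83 × 486 / 4.50 = 395 nm.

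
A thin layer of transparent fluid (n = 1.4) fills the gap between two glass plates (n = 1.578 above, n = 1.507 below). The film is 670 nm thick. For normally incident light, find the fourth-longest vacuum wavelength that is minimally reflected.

469 nm

Top surface (1.578 → 1.4): reflection off a lower-index medium gives no phase shift.
At the lower boundary (n = 1.4 to n = 1.507) the reflected ray undergoes a half-wave phase shift.
The two reflections differ by half a wavelength.
So the condition for destructive reflection is 2 n t = m λ.
λ = 2 n t / m. The fourth-longest wavelength is m = 4: λ = 2 × 1.4 × 670 / 4.00 = 469 nm.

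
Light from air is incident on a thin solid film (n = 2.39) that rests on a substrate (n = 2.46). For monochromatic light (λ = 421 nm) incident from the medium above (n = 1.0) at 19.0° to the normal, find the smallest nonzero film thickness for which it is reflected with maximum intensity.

Ray reflecting at the top interface goes from n = 1.0 toward n = 2.39: a half-wave phase shift.
At the lower boundary (n = 2.39 to n = 2.46) the reflected ray undergoes a half-wave phase shift.
Zero or two π shifts → no net half-wave offset.
So the condition for constructive reflection is 2 n t cos θ_r = m λ.
Snell's law: 1.0 sin 19.0° = 2.39 sin θ_r → sin θ_r = 0.136, cos θ_r = 0.991.
Minimum nonzero at m = 1: t = λ / (2 n cos θ_r) = 421 / (2 × 2.39 × 0.991) = 88.9 nm.

88.9 nm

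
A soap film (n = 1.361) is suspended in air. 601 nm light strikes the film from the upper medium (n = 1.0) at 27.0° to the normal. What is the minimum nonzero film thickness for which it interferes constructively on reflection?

Ray reflecting at the top interface goes from n = 1.0 toward n = 1.361: a half-wave phase shift.
Bottom surface (1.361 → 1.0): reflection off a lower-index medium gives no phase shift.
The two reflections differ by half a wavelength.
So the condition for constructive reflection is 2 n t cos θ_r = (m + ½) λ.
Snell's law: 1.0 sin 27.0° = 1.361 sin θ_r → sin θ_r = 0.334, cos θ_r = 0.943.
Minimum at m = 0: t = λ / (4 n cos θ_r) = 601 / (4 × 1.361 × 0.943) = 117 nm.

117 nm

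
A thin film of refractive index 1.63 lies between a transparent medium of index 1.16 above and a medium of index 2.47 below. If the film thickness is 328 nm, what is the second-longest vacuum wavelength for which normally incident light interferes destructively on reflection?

Ray reflecting at the top interface goes from n = 1.16 toward n = 1.63: a half-wave phase shift.
Bottom surface (1.63 → 2.47): reflection off a higher-index medium gives a half-wave phase shift.
Net: no relative phase inversion (both shifts match).
So the condition for destructive reflection is 2 n t = (m + ½) λ.
λ = 2 n t / (m + ½). The second-longest wavelength is m = 1: λ = 2 × 1.63 × 328 / 1.50 = 713 nm.

713 nm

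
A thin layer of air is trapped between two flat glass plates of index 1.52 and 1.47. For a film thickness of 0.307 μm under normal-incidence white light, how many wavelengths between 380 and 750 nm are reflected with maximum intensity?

1

At the upper boundary (n = 1.52 to n = 1.0) the reflected ray undergoes no phase shift.
Ray reflecting at the bottom interface goes from n = 1.0 toward n = 1.47: a half-wave phase shift.
Net: one phase inversion between the two reflected rays.
So the condition for constructive reflection is 2 n t = (m + ½) λ.
λ = 2 n t / (m + ½) = 614 / (m + ½) nm.
m=0: 1228 nm (IR); m=1: 409 nm (visible); m=2: 246 nm (UV).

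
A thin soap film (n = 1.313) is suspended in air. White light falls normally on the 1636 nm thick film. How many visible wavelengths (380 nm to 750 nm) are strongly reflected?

At the upper boundary (n = 1.0 to n = 1.313) the reflected ray undergoes a half-wave phase shift.
At the lower boundary (n = 1.313 to n = 1.0) the reflected ray undergoes no phase shift.
Net: one phase inversion between the two reflected rays.
For maximum reflection here: 2 n t = (m + ½) λ.
λ = 2 n t / (m + ½) = 4296 / (m + ½) nm.
m=5: 781 nm (IR); m=6: 661 nm (visible); m=7: 573 nm (visible); m=8: 505 nm (visible); m=9: 452 nm (visible); m=10: 409 nm (visible); m=11: 374 nm (UV).

5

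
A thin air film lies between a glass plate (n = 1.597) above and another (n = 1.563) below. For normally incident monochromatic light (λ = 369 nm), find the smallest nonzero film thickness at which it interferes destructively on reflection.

Top surface (1.597 → 1.0): reflection off a lower-index medium gives no phase shift.
At the lower boundary (n = 1.0 to n = 1.563) the reflected ray undergoes a half-wave phase shift.
The two reflections differ by half a wavelength.
With one net inversion, destructive interference in reflection requires 2 n t = m λ.
Minimum nonzero at m = 1: t = λ / (2 n) = 369 / (2 × 1.0) = 185 nm.

185 nm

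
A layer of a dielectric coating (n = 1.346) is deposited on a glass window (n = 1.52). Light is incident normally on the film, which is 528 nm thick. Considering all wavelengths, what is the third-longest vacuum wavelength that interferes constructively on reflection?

Top surface (1.0 → 1.346): reflection off a higher-index medium gives a half-wave phase shift.
Bottom surface (1.346 → 1.52): reflection off a higher-index medium gives a half-wave phase shift.
Zero or two π shifts → no net half-wave offset.
With no net inversion, constructive interference in reflection requires 2 n t = m λ.
λ = 2 n t / m. The third-longest wavelength is m = 3: λ = 2 × 1.346 × 528 / 3.00 = 474 nm.

474 nm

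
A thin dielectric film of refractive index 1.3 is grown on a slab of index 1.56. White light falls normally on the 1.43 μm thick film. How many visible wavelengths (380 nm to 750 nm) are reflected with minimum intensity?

At the upper boundary (n = 1.0 to n = 1.3) the reflected ray undergoes a half-wave phase shift.
Bottom surface (1.3 → 1.56): reflection off a higher-index medium gives a half-wave phase shift.
The two reflections carry the same phase change, so no net offset.
For minimum reflection here: 2 n t = (m + ½) λ.
λ = 2 n t / (m + ½) = 3718 / (m + ½) nm.
m=4: 826 nm (IR); m=5: 676 nm (visible); m=6: 572 nm (visible); m=7: 496 nm (visible); m=8: 437 nm (visible); m=9: 391 nm (visible); m=10: 354 nm (UV).

5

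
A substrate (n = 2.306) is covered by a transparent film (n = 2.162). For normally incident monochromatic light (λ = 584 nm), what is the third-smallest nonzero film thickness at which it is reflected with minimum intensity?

At the upper boundary (n = 1.0 to n = 2.162) the reflected ray undergoes a half-wave phase shift.
Ray reflecting at the bottom interface goes from n = 2.162 toward n = 2.306: a half-wave phase shift.
The two reflections carry the same phase change, so no net offset.
For dark reflection here: 2 n t = (m + ½) λ.
The third-smallest nonzero thickness corresponds to m = 2: t = (m + ½) λ / (2 n) = 2.50 × 584 / (2 × 2.162) = 338 nm.

338 nm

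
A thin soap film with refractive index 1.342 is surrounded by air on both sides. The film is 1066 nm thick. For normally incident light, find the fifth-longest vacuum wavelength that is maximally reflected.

At the upper boundary (n = 1.0 to n = 1.342) the reflected ray undergoes a half-wave phase shift.
At the lower boundary (n = 1.342 to n = 1.0) the reflected ray undergoes no phase shift.
Net: one phase inversion between the two reflected rays.
So the condition for constructive reflection is 2 n t = (m + ½) λ.
λ = 2 n t / (m + ½). The fifth-longest wavelength is m = 4: λ = 2 × 1.342 × 1066 / 4.50 = 636 nm.

636 nm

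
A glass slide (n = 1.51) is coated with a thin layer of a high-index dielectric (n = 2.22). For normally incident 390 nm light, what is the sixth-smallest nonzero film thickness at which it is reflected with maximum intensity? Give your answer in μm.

Top surface (1.0 → 2.22): reflection off a higher-index medium gives a half-wave phase shift.
At the lower boundary (n = 2.22 to n = 1.51) the reflected ray undergoes no phase shift.
Net: one phase inversion between the two reflected rays.
For maximum reflection here: 2 n t = (m + ½) λ.
The sixth-smallest nonzero thickness corresponds to m = 5: t = (m + ½) λ / (2 n) = 5.50 × 390 / (2 × 2.22) = 483 nm.

0.483 μm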